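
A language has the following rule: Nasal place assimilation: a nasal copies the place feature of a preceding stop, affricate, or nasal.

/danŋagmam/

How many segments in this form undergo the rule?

2

/ŋ/ after /n/ (alveolar) → [n]
/m/ after /g/ (velar) → [ŋ]
2 segments change.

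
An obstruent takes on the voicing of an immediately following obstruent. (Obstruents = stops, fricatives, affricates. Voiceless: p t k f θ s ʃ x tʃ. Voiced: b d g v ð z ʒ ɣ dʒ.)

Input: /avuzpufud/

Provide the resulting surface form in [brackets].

[avuspufud]

/z/ before /p/ (voiceless) → [s]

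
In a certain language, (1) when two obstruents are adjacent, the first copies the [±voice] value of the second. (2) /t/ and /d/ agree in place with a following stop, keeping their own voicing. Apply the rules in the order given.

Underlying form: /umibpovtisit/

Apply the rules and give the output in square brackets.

Rule 1: /b/ before /p/ (voiceless) → [p]
Rule 1: /v/ before /t/ (voiceless) → [f]
After rule 1: umippoftisit
Rule 2: no segment meets the rule's conditions; no change.

[umippoftisit]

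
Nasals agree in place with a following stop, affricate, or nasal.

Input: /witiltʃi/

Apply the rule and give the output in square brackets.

no segment meets the rule's conditions; no change.

[witiltʃi]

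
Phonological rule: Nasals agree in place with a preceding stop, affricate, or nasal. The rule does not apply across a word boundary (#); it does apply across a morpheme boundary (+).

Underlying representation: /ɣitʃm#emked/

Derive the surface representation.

[ɣitʃɲ#emked]

/m/ after /tʃ/ (palatal) → [ɲ]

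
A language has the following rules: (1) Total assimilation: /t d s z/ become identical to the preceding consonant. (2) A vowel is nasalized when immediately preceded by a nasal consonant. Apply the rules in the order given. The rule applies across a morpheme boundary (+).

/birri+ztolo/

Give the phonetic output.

Rule 1: /t/ after /z/ → [z] (total assimilation)
After rule 1: birri+zzolo
Rule 2: no segment meets the rule's conditions; no change.

[birri+zzolo]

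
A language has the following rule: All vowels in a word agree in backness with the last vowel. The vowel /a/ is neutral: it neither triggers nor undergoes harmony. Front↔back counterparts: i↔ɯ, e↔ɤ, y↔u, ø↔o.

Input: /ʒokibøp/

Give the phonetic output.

[ʒøkibøp]

/o/ harmonizes with /ø/ ([-back]) → [ø]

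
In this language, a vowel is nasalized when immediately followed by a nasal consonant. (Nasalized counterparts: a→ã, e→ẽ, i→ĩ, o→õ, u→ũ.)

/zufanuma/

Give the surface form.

[zufãnũma]

/a/ before nasal /n/ → [ã]
/u/ before nasal /m/ → [ũ]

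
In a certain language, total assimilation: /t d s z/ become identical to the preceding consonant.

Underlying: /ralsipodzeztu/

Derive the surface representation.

[rallipoddezzu]

/s/ after /l/ → [l] (total assimilation)
/z/ after /d/ → [d] (total assimilation)
/t/ after /z/ → [z] (total assimilation)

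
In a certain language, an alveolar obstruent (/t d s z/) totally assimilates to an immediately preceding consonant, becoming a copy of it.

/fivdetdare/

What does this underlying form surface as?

[fivvettare]

/d/ after /v/ → [v] (total assimilation)
/d/ after /t/ → [t] (total assimilation)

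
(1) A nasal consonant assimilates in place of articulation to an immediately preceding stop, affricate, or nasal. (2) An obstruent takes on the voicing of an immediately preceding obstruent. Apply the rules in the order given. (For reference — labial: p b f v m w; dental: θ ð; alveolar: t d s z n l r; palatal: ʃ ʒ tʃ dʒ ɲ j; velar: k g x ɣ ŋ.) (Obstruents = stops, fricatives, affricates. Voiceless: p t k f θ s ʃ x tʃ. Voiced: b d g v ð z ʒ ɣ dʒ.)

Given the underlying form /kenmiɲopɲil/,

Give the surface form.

Rule 1: /m/ after /n/ (alveolar) → [n]
Rule 1: /ɲ/ after /p/ (labial) → [m]
After rule 1: kenniɲopmil
Rule 2: no segment meets the rule's conditions; no change.

[kenniɲopmil]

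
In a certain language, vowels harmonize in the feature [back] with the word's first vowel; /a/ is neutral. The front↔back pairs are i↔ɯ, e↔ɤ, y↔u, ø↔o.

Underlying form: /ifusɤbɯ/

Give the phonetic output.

[ifysebi]

/u/ harmonizes with /i/ ([-back]) → [y]
/ɤ/ harmonizes with /i/ ([-back]) → [e]
/ɯ/ harmonizes with /i/ ([-back]) → [i]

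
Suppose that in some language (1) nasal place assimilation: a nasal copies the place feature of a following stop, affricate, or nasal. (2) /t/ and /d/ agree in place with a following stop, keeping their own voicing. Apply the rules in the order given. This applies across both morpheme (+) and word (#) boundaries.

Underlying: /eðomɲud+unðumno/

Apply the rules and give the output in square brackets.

[eðoɲɲud+unðunno]

Rule 1: /m/ before /ɲ/ (palatal) → [ɲ]
Rule 1: /m/ before /n/ (alveolar) → [n]
After rule 1: eðoɲɲud+unðunno
Rule 2: no segment meets the rule's conditions; no change.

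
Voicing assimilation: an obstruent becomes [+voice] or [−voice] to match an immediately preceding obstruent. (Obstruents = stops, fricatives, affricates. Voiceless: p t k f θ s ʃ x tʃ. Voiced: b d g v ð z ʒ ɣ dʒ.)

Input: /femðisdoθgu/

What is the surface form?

/d/ after /s/ (voiceless) → [t]
/g/ after /θ/ (voiceless) → [k]

[femðistoθku]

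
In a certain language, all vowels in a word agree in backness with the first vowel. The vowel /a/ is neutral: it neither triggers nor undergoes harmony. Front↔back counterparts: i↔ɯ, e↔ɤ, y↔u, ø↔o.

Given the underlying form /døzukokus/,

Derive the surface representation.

[døzykøkys]

/u/ harmonizes with /ø/ ([-back]) → [y]
/o/ harmonizes with /ø/ ([-back]) → [ø]
/u/ harmonizes with /ø/ ([-back]) → [y]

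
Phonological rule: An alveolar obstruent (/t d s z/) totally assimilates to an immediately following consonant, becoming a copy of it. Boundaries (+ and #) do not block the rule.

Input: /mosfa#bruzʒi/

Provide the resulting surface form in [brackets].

[moffa#bruʒʒi]

/s/ before /f/ → [f] (total assimilation)
/z/ before /ʒ/ → [ʒ] (total assimilation)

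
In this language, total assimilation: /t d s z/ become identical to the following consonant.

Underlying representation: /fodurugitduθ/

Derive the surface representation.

[fodurugidduθ]

/t/ before /d/ → [d] (total assimilation)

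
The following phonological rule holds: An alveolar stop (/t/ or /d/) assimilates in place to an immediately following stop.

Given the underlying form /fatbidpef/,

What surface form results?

[fapbibpef]

/t/ before /b/ (labial) → [p]
/d/ before /p/ (labial) → [b]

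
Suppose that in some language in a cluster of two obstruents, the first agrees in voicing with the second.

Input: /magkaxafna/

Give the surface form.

/g/ before /k/ (voiceless) → [k]

[makkaxafna]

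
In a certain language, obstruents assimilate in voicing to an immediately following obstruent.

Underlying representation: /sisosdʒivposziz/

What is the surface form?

[sisozdʒifpozziz]

/s/ before /dʒ/ (voiced) → [z]
/v/ before /p/ (voiceless) → [f]
/s/ before /z/ (voiced) → [z]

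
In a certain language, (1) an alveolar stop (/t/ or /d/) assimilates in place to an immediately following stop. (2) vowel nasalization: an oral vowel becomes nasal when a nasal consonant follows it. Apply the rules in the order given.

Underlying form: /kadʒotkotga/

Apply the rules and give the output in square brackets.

Rule 1: /t/ before /k/ (velar) → [k]
Rule 1: /t/ before /g/ (velar) → [k]
After rule 1: kadʒokkokga
Rule 2: no segment meets the rule's conditions; no change.

[kadʒokkokga]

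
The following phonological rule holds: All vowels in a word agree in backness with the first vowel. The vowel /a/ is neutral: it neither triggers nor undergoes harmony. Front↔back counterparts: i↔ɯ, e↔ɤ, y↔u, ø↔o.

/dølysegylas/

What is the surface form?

[dølysegylas]

no segment meets the rule's conditions; no change.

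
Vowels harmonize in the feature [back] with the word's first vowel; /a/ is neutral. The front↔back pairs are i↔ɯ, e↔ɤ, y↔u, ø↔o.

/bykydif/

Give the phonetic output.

[bykydif]

no segment meets the rule's conditions; no change.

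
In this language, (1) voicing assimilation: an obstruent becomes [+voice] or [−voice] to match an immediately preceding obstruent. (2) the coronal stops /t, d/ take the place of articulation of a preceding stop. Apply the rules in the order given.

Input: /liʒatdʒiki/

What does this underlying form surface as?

Rule 1: /dʒ/ after /t/ (voiceless) → [tʃ]
After rule 1: liʒattʃiki
Rule 2: no segment meets the rule's conditions; no change.

[liʒattʃiki]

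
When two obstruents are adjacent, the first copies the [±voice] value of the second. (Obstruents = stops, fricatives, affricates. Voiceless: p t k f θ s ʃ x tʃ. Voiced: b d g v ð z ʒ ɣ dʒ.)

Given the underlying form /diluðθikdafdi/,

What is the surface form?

[diluθθigdavdi]

/ð/ before /θ/ (voiceless) → [θ]
/k/ before /d/ (voiced) → [g]
/f/ before /d/ (voiced) → [v]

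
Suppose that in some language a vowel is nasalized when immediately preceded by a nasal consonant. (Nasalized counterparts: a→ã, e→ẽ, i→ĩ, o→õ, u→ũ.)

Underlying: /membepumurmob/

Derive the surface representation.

[mẽmbepumũrmõb]

/e/ after nasal /m/ → [ẽ]
/u/ after nasal /m/ → [ũ]
/o/ after nasal /m/ → [õ]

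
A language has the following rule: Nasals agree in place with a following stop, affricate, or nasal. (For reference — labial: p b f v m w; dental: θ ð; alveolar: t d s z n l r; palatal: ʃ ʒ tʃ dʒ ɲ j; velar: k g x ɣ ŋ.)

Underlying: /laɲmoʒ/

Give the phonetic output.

[lammoʒ]

/ɲ/ before /m/ (labial) → [m]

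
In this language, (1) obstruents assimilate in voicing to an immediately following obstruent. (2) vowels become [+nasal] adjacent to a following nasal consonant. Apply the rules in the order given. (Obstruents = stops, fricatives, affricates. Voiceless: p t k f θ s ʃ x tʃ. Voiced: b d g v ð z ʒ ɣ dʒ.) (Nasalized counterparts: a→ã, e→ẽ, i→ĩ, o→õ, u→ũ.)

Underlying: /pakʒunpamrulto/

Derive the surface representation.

Rule 1: /k/ before /ʒ/ (voiced) → [g]
After rule 1: pagʒunpamrulto
Rule 2: /u/ before nasal /n/ → [ũ]
Rule 2: /a/ before nasal /m/ → [ã]

[pagʒũnpãmrulto]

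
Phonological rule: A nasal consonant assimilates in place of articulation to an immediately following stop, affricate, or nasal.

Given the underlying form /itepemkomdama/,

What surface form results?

[itepeŋkondama]

/m/ before /k/ (velar) → [ŋ]
/m/ before /d/ (alveolar) → [n]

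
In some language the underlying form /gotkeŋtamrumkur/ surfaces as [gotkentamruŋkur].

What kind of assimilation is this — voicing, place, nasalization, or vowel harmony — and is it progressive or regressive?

place assimilation, regressive

/ŋ/→[n] /m/→[ŋ].
Each target copies a feature from the following segment, so the direction is regressive.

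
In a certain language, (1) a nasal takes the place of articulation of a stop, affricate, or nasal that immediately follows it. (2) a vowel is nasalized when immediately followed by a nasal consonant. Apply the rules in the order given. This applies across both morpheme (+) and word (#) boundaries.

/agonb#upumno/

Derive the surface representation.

Rule 1: /n/ before /b/ (labial) → [m]
Rule 1: /m/ before /n/ (alveolar) → [n]
After rule 1: agomb#upunno
Rule 2: /o/ before nasal /m/ → [õ]
Rule 2: /u/ before nasal /n/ → [ũ]

[agõmb#upũnno]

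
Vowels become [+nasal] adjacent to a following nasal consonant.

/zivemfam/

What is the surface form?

[zivẽmfãm]

/e/ before nasal /m/ → [ẽ]
/a/ before nasal /m/ → [ã]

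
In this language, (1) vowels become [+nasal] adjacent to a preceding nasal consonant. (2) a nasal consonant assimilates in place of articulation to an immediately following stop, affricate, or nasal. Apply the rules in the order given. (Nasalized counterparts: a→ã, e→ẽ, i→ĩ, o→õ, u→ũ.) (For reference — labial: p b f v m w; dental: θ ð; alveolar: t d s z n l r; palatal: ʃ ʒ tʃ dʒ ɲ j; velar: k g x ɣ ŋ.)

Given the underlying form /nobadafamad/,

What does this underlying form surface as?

Rule 1: /o/ after nasal /n/ → [õ]
Rule 1: /a/ after nasal /m/ → [ã]
After rule 1: nõbadafamãd
Rule 2: no segment meets the rule's conditions; no change.

[nõbadafamãd]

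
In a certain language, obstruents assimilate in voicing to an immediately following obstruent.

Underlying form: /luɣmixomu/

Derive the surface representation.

no segment meets the rule's conditions; no change.

[luɣmixomu]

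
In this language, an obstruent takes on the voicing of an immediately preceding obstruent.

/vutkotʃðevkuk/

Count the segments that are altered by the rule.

/ð/ after /tʃ/ (voiceless) → [θ]
/k/ after /v/ (voiced) → [g]
2 segments change.

2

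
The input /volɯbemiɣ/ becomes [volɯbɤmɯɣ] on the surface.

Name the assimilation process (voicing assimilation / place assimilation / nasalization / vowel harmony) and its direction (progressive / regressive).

vowel harmony, progressive

/e/→[ɤ] /i/→[ɯ].
Vowels agree with the first vowel, so the harmony is progressive.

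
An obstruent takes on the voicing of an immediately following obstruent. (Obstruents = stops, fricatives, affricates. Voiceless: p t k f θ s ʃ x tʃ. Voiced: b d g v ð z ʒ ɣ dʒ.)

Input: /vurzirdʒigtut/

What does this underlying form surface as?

/g/ before /t/ (voiceless) → [k]

[vurzirdʒiktut]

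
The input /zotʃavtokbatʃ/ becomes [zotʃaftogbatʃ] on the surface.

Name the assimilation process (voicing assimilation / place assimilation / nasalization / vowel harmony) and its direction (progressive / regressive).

voicing assimilation, regressive

/v/→[f] /k/→[g].
Each target copies a feature from the following segment, so the direction is regressive.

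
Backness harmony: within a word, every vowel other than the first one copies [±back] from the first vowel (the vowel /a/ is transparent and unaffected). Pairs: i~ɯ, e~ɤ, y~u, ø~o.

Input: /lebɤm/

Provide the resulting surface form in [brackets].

/ɤ/ harmonizes with /e/ ([-back]) → [e]

[lebem]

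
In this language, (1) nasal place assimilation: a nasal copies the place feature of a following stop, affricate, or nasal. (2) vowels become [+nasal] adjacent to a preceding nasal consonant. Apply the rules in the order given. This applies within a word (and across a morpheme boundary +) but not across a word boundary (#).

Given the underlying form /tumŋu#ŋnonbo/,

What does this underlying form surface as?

[tuŋŋũ#nnõmbo]

Rule 1: /m/ before /ŋ/ (velar) → [ŋ]
Rule 1: /ŋ/ before /n/ (alveolar) → [n]
Rule 1: /n/ before /b/ (labial) → [m]
After rule 1: tuŋŋu#nnombo
Rule 2: /u/ after nasal /ŋ/ → [ũ]
Rule 2: /o/ after nasal /n/ → [õ]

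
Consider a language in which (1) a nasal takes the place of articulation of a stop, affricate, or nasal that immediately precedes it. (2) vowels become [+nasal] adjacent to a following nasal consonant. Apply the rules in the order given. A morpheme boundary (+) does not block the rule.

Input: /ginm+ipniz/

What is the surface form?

[gĩnn+ipmiz]

Rule 1: /m/ after /n/ (alveolar) → [n]
Rule 1: /n/ after /p/ (labial) → [m]
After rule 1: ginn+ipmiz
Rule 2: /i/ before nasal /n/ → [ĩ]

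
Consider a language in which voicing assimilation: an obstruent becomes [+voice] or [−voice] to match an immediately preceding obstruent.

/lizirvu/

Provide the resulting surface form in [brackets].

[lizirvu]

no segment meets the rule's conditions; no change.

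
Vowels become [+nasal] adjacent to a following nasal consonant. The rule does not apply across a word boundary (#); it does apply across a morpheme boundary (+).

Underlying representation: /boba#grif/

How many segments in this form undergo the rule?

No segment meets the rule's conditions.

0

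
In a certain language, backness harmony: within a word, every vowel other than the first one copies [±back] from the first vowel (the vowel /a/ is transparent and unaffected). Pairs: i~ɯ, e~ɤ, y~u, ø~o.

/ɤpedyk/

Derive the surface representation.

/e/ harmonizes with /ɤ/ ([+back]) → [ɤ]
/y/ harmonizes with /ɤ/ ([+back]) → [u]

[ɤpɤduk]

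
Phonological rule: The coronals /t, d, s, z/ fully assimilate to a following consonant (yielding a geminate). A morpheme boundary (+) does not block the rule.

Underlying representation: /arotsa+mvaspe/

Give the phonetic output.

/t/ before /s/ → [s] (total assimilation)
/s/ before /p/ → [p] (total assimilation)

[arossa+mvappe]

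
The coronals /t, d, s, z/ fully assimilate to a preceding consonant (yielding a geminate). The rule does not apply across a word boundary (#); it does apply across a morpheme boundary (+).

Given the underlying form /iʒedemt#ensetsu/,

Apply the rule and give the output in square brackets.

[iʒedemm#ennettu]

/t/ after /m/ → [m] (total assimilation)
/s/ after /n/ → [n] (total assimilation)
/s/ after /t/ → [t] (total assimilation)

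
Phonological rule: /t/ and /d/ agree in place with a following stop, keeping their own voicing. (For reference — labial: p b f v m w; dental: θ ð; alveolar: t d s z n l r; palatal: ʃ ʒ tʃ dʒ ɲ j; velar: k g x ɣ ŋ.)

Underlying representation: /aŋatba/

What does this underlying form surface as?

[aŋapba]

/t/ before /b/ (labial) → [p]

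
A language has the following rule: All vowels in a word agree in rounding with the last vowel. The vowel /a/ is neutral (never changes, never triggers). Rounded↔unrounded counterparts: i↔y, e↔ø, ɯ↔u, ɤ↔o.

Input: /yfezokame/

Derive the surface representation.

[ifezɤkame]

/y/ harmonizes with /e/ ([-round]) → [i]
/o/ harmonizes with /e/ ([-round]) → [ɤ]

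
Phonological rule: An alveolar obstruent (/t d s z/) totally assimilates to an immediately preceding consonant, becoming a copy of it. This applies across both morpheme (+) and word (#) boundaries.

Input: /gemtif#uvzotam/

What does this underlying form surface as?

[gemmif#uvvotam]

/t/ after /m/ → [m] (total assimilation)
/z/ after /v/ → [v] (total assimilation)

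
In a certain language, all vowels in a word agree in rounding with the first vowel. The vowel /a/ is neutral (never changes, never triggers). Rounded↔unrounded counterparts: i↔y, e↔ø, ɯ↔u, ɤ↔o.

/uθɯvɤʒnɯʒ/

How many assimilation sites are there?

/ɯ/ harmonizes with /u/ ([+round]) → [u]
/ɤ/ harmonizes with /u/ ([+round]) → [o]
/ɯ/ harmonizes with /u/ ([+round]) → [u]
3 segments change.

3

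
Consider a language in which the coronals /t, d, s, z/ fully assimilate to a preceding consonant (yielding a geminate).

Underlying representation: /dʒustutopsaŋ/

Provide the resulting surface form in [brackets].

[dʒussutoppaŋ]

/t/ after /s/ → [s] (total assimilation)
/s/ after /p/ → [p] (total assimilation)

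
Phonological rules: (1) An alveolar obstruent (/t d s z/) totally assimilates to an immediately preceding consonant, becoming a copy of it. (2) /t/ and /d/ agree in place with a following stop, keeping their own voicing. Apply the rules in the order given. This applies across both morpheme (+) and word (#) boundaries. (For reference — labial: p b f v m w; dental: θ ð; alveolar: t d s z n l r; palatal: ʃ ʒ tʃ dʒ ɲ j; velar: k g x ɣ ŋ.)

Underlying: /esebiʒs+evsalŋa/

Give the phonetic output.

[esebiʒʒ+evvalŋa]

Rule 1: /s/ after /ʒ/ → [ʒ] (total assimilation)
Rule 1: /s/ after /v/ → [v] (total assimilation)
After rule 1: esebiʒʒ+evvalŋa
Rule 2: no segment meets the rule's conditions; no change.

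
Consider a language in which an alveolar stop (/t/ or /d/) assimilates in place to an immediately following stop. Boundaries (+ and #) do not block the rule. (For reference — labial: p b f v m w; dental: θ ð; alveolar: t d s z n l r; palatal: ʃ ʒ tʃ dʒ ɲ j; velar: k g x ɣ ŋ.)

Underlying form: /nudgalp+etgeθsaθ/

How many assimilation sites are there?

2

/d/ before /g/ (velar) → [g]
/t/ before /g/ (velar) → [k]
2 segments change.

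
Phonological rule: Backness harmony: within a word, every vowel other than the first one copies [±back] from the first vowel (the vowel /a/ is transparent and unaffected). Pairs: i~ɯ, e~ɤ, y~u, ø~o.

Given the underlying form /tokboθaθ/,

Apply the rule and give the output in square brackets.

no segment meets the rule's conditions; no change.

[tokboθaθ]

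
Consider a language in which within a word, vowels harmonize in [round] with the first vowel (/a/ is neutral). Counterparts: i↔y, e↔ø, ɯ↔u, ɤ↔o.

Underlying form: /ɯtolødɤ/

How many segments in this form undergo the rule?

/o/ harmonizes with /ɯ/ ([-round]) → [ɤ]
/ø/ harmonizes with /ɯ/ ([-round]) → [e]
2 segments change.

2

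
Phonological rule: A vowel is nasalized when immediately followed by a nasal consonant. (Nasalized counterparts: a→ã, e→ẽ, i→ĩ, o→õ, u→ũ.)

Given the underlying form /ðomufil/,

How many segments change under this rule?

/o/ before nasal /m/ → [õ]
1 segment changes.

1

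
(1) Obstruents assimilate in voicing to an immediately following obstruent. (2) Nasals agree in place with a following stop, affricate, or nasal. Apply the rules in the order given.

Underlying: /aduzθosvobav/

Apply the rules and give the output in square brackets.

[adusθozvobav]

Rule 1: /z/ before /θ/ (voiceless) → [s]
Rule 1: /s/ before /v/ (voiced) → [z]
After rule 1: adusθozvobav
Rule 2: no segment meets the rule's conditions; no change.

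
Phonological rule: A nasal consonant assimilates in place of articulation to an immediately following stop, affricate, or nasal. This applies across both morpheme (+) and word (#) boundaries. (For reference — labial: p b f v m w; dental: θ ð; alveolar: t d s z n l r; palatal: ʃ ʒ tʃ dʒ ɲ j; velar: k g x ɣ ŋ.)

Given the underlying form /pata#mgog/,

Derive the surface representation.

/m/ before /g/ (velar) → [ŋ]

[pata#ŋgog]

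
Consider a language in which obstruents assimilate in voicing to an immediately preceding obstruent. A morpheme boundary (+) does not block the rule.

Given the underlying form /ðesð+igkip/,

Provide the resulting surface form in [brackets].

[ðesθ+iggip]

/ð/ after /s/ (voiceless) → [θ]
/k/ after /g/ (voiced) → [g]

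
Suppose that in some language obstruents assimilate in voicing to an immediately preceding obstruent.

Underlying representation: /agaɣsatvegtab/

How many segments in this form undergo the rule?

3

/s/ after /ɣ/ (voiced) → [z]
/v/ after /t/ (voiceless) → [f]
/t/ after /g/ (voiced) → [d]
3 segments change.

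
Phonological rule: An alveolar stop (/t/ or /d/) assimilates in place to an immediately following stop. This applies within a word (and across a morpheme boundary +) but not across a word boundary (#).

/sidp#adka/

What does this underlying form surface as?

[sibp#agka]

/d/ before /p/ (labial) → [b]
/d/ before /k/ (velar) → [g]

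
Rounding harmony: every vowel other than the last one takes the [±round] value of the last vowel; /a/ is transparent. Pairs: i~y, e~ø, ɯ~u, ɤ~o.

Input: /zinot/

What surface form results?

[zynot]

/i/ harmonizes with /o/ ([+round]) → [y]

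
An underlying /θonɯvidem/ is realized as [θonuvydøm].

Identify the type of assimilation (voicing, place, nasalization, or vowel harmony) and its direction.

vowel harmony, progressive

/ɯ/→[u] /i/→[y] /e/→[ø].
Vowels agree with the first vowel, so the harmony is progressive.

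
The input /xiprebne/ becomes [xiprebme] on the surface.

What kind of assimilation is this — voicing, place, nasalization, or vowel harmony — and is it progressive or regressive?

/n/→[m].
Each target copies a feature from the preceding segment, so the direction is progressive.

place assimilation, progressive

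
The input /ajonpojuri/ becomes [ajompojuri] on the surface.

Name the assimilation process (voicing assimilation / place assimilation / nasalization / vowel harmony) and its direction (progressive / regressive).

/n/→[m].
Each target copies a feature from the following segment, so the direction is regressive.

place assimilation, regressive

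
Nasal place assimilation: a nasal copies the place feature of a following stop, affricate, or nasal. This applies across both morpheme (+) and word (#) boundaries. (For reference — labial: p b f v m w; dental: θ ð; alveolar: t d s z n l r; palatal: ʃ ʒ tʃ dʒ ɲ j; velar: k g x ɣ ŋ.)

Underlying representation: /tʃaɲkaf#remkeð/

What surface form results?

/ɲ/ before /k/ (velar) → [ŋ]
/m/ before /k/ (velar) → [ŋ]

[tʃaŋkaf#reŋkeð]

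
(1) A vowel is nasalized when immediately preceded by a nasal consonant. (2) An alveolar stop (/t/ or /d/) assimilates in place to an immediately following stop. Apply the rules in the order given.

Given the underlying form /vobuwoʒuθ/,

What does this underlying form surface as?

[vobuwoʒuθ]

Rule 1: no segment meets the rule's conditions; no change.
After rule 1: vobuwoʒuθ
Rule 2: no segment meets the rule's conditions; no change.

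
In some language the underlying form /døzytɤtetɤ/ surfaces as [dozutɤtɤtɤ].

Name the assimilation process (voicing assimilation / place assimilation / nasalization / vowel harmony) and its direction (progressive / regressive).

vowel harmony, regressive

/ø/→[o] /y/→[u] /e/→[ɤ].
Vowels agree with the last vowel, so the harmony is regressive.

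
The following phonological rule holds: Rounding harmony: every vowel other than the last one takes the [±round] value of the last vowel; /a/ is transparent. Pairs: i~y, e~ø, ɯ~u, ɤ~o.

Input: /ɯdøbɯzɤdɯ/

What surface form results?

/ø/ harmonizes with /ɯ/ ([-round]) → [e]

[ɯdebɯzɤdɯ]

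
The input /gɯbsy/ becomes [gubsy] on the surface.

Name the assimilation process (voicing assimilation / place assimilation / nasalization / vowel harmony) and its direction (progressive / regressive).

/ɯ/→[u].
Vowels agree with the last vowel, so the harmony is regressive.

vowel harmony, regressive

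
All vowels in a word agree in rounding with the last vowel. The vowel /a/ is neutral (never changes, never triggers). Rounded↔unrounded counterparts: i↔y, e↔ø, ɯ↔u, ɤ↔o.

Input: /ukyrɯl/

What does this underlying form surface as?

[ɯkirɯl]

/u/ harmonizes with /ɯ/ ([-round]) → [ɯ]
/y/ harmonizes with /ɯ/ ([-round]) → [i]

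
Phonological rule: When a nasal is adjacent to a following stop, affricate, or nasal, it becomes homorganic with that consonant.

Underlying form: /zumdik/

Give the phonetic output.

[zundik]

/m/ before /d/ (alveolar) → [n]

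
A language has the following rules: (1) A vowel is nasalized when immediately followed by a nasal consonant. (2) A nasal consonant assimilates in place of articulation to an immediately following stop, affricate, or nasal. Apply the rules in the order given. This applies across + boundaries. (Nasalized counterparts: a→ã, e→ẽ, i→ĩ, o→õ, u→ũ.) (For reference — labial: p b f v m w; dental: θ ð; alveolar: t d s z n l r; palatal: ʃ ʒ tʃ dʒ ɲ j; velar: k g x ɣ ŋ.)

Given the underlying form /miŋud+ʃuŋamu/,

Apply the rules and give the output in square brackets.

Rule 1: /i/ before nasal /ŋ/ → [ĩ]
Rule 1: /u/ before nasal /ŋ/ → [ũ]
Rule 1: /a/ before nasal /m/ → [ã]
After rule 1: mĩŋud+ʃũŋãmu
Rule 2: no segment meets the rule's conditions; no change.

[mĩŋud+ʃũŋãmu]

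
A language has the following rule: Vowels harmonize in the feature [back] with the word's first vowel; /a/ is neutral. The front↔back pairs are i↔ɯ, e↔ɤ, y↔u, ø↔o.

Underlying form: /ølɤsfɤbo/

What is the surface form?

[ølesfebø]

/ɤ/ harmonizes with /ø/ ([-back]) → [e]
/ɤ/ harmonizes with /ø/ ([-back]) → [e]
/o/ harmonizes with /ø/ ([-back]) → [ø]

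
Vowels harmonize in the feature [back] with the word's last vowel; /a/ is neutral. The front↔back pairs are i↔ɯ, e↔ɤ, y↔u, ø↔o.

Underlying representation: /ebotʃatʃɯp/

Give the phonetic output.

[ɤbotʃatʃɯp]

/e/ harmonizes with /ɯ/ ([+back]) → [ɤ]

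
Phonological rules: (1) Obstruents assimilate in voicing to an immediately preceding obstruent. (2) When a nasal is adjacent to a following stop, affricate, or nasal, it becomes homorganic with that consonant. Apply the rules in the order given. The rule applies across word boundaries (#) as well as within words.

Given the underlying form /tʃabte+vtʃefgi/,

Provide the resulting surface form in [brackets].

Rule 1: /t/ after /b/ (voiced) → [d]
Rule 1: /tʃ/ after /v/ (voiced) → [dʒ]
Rule 1: /g/ after /f/ (voiceless) → [k]
After rule 1: tʃabde+vdʒefki
Rule 2: no segment meets the rule's conditions; no change.

[tʃabde+vdʒefki]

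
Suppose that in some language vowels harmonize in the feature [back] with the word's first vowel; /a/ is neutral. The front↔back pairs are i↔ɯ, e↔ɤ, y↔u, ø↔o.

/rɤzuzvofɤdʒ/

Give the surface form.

no segment meets the rule's conditions; no change.

[rɤzuzvofɤdʒ]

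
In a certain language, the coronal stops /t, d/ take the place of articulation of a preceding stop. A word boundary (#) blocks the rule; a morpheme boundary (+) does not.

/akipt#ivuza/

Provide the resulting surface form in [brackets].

[akipp#ivuza]

/t/ after /p/ (labial) → [p]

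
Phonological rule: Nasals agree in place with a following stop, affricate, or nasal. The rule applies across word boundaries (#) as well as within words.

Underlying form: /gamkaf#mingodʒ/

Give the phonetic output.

/m/ before /k/ (velar) → [ŋ]
/n/ before /g/ (velar) → [ŋ]

[gaŋkaf#miŋgodʒ]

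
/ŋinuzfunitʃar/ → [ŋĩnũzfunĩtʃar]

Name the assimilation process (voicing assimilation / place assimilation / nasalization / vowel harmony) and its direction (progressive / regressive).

/i/→[ĩ] /u/→[ũ] /i/→[ĩ].
Each target copies a feature from the preceding segment, so the direction is progressive.

nasalization, progressive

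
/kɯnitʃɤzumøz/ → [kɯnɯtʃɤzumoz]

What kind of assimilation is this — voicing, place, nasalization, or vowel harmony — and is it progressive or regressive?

vowel harmony, progressive

/i/→[ɯ] /ø/→[o].
Vowels agree with the first vowel, so the harmony is progressive.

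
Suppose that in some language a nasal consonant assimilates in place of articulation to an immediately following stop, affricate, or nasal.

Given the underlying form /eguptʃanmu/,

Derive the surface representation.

/n/ before /m/ (labial) → [m]

[eguptʃammu]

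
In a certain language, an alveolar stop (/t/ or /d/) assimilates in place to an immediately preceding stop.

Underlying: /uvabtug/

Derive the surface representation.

/t/ after /b/ (labial) → [p]

[uvabpug]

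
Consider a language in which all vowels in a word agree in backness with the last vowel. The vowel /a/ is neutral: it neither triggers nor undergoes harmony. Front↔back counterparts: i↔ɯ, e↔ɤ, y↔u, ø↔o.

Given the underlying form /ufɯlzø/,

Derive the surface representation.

[yfilzø]

/u/ harmonizes with /ø/ ([-back]) → [y]
/ɯ/ harmonizes with /ø/ ([-back]) → [i]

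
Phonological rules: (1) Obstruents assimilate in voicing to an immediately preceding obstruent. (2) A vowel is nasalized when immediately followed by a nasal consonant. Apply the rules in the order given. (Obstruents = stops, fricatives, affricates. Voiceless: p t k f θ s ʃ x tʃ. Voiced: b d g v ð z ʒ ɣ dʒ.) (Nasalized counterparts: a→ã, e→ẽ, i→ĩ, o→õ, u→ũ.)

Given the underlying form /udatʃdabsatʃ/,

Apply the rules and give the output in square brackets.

[udatʃtabzatʃ]

Rule 1: /d/ after /tʃ/ (voiceless) → [t]
Rule 1: /s/ after /b/ (voiced) → [z]
After rule 1: udatʃtabzatʃ
Rule 2: no segment meets the rule's conditions; no change.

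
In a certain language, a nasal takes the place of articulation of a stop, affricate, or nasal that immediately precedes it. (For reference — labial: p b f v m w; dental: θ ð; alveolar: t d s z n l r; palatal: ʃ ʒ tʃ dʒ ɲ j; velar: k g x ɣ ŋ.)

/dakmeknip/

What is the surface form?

[dakŋekŋip]

/m/ after /k/ (velar) → [ŋ]
/n/ after /k/ (velar) → [ŋ]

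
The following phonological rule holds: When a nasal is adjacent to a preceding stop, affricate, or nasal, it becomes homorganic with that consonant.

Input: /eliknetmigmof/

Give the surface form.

[elikŋetnigŋof]

/n/ after /k/ (velar) → [ŋ]
/m/ after /t/ (alveolar) → [n]
/m/ after /g/ (velar) → [ŋ]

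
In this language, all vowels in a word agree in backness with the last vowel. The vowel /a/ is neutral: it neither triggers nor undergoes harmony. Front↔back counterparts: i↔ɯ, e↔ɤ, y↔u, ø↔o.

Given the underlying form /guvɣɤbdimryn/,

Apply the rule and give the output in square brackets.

[gyvɣebdimryn]

/u/ harmonizes with /y/ ([-back]) → [y]
/ɤ/ harmonizes with /y/ ([-back]) → [e]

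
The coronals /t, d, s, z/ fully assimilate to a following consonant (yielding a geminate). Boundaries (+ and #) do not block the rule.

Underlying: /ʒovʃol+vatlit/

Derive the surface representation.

[ʒovʃol+vallit]

/t/ before /l/ → [l] (total assimilation)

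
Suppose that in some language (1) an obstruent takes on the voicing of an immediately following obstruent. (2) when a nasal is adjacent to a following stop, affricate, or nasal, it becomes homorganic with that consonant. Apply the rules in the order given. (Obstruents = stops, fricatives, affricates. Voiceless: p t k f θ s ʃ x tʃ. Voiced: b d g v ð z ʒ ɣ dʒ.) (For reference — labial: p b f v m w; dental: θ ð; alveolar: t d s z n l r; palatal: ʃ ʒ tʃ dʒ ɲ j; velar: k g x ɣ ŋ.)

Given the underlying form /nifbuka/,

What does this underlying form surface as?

[nivbuka]

Rule 1: /f/ before /b/ (voiced) → [v]
After rule 1: nivbuka
Rule 2: no segment meets the rule's conditions; no change.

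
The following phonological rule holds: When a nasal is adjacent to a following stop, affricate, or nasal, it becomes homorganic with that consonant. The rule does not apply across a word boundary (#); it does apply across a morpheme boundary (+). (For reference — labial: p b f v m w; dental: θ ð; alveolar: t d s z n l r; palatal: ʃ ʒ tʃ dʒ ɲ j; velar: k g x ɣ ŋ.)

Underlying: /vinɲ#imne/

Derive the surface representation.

[viɲɲ#inne]

/n/ before /ɲ/ (palatal) → [ɲ]
/m/ before /n/ (alveolar) → [n]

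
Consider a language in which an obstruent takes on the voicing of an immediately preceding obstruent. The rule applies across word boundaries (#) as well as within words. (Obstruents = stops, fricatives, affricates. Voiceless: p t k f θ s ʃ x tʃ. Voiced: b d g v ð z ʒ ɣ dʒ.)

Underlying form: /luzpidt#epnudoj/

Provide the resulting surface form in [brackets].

/p/ after /z/ (voiced) → [b]
/t/ after /d/ (voiced) → [d]

[luzbidd#epnudoj]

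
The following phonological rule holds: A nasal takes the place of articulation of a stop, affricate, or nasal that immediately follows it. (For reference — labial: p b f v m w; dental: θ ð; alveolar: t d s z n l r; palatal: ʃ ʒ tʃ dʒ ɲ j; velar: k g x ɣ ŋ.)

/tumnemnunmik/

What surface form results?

[tunnennummik]

/m/ before /n/ (alveolar) → [n]
/m/ before /n/ (alveolar) → [n]
/n/ before /m/ (labial) → [m]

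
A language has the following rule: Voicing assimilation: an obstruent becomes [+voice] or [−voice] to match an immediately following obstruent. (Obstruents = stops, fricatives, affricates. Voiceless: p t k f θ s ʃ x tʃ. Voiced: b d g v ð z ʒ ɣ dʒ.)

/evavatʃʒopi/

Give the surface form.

[evavadʒʒopi]

/tʃ/ before /ʒ/ (voiced) → [dʒ]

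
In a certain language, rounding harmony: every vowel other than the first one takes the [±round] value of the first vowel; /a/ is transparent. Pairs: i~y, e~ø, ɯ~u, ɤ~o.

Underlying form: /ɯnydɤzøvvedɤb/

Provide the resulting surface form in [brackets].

[ɯnidɤzevvedɤb]

/y/ harmonizes with /ɯ/ ([-round]) → [i]
/ø/ harmonizes with /ɯ/ ([-round]) → [e]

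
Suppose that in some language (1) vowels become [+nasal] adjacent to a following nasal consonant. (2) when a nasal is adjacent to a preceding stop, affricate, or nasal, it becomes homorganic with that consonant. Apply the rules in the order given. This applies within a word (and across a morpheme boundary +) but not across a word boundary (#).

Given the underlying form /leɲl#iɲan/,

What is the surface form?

[lẽɲl#ĩɲãn]

Rule 1: /e/ before nasal /ɲ/ → [ẽ]
Rule 1: /i/ before nasal /ɲ/ → [ĩ]
Rule 1: /a/ before nasal /n/ → [ã]
After rule 1: lẽɲl#ĩɲãn
Rule 2: no segment meets the rule's conditions; no change.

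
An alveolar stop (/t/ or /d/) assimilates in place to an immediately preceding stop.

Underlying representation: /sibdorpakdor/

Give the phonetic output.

/d/ after /b/ (labial) → [b]
/d/ after /k/ (velar) → [g]

[sibborpakgor]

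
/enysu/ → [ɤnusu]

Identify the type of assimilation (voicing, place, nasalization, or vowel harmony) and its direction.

/e/→[ɤ] /y/→[u].
Vowels agree with the last vowel, so the harmony is regressive.

vowel harmony, regressive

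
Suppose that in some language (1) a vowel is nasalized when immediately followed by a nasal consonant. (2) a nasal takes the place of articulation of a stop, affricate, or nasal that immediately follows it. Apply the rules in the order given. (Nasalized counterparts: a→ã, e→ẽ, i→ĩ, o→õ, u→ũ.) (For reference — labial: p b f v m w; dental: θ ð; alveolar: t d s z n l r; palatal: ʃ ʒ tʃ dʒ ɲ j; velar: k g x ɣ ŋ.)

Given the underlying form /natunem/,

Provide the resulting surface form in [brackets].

[natũnẽm]

Rule 1: /u/ before nasal /n/ → [ũ]
Rule 1: /e/ before nasal /m/ → [ẽ]
After rule 1: natũnẽm
Rule 2: no segment meets the rule's conditions; no change.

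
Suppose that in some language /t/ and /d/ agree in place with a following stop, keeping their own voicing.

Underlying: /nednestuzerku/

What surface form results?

no segment meets the rule's conditions; no change.

[nednestuzerku]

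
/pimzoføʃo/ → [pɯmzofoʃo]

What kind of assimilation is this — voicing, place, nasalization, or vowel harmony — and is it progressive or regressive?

/i/→[ɯ] /ø/→[o].
Vowels agree with the last vowel, so the harmony is regressive.

vowel harmony, regressive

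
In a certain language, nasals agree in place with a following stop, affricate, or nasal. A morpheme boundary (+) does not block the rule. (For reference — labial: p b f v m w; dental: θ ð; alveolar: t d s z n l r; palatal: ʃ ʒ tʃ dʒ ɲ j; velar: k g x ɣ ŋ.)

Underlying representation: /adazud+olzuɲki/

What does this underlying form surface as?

[adazud+olzuŋki]

/ɲ/ before /k/ (velar) → [ŋ]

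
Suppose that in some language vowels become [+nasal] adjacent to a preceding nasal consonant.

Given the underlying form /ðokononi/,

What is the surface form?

/o/ after nasal /n/ → [õ]
/i/ after nasal /n/ → [ĩ]

[ðokonõnĩ]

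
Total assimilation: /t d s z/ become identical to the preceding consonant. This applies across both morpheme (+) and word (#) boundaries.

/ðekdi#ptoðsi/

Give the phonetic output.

/d/ after /k/ → [k] (total assimilation)
/t/ after /p/ → [p] (total assimilation)
/s/ after /ð/ → [ð] (total assimilation)

[ðekki#ppoðði]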